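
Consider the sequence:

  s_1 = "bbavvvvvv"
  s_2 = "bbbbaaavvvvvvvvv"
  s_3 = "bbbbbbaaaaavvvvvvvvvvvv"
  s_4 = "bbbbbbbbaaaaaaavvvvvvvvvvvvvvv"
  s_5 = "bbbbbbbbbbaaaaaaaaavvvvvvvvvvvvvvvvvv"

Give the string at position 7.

Term n consists of 2n b's, followed by 2n-1 a's, followed by 3n+3 v's (n = 1, 2, …).
At n = 7 the blocks have lengths 14, 13, 24.

bbbbbbbbbbbbbbaaaaaaaaaaaaavvvvvvvvvvvvvvvvvvvvvvvv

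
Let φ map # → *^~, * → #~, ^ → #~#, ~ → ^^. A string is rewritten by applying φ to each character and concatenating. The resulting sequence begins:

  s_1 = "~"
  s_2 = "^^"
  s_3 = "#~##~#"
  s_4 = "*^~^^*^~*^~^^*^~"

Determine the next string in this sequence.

#~#~#^^#~##~##~#~#^^#~#~#^^#~##~##~#~#^^

Replace each of the 16 characters of *^~^^*^~*^~^^*^~ in place — #~ #~# ^^ #~# #~# #~ #~# ^^ #~ #~# ^^ #~# #~# #~ #~# ^^ — and concatenate.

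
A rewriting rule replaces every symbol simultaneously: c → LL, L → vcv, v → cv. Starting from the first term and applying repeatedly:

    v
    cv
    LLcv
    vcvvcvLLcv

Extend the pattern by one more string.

cvLLcvcvLLcvvcvvcvLLcv

Rewriting each symbol of vcvvcvLLcv: v→cv, c→LL, v→cv, v→cv, c→LL, v→cv, L→vcv, L→vcv, c→LL, v→cv, which concatenates to cv LL cv cv LL cv vcv vcv LL cv.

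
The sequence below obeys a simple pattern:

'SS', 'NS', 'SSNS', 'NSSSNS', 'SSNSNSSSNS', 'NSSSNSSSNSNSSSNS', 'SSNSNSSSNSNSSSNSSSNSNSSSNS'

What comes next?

NSSSNSSSNSNSSSNSSSNSNSSSNSNSSSNSSSNSNSSSNS

From term 3 onward, concatenate the second-to-last term with the last: SS·NS = SSNS, NS·SSNS = NSSSNS, …
The next term joins NSSSNSSSNSNSSSNS and SSNSNSSSNSNSSSNSSSNSNSSSNS.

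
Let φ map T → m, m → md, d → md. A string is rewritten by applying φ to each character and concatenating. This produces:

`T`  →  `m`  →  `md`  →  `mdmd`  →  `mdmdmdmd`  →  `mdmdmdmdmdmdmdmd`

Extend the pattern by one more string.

mdmdmdmdmdmdmdmdmdmdmdmdmdmdmdmd

Replace each of the 16 characters of mdmdmdmdmdmdmdmd in place — md md md md md md md md md md md md md md md md — and concatenate.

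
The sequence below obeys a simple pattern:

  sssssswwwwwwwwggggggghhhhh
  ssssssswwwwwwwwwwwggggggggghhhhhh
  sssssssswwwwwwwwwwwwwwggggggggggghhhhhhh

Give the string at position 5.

sssssssssswwwwwwwwwwwwwwwwwwwwggggggggggggggghhhhhhhhh

The n-th term is n+3 s's then 3n-1 w's then 2n+1 g's then n+2 h's, where the shown terms are n = 3, 4, 5.
At n = 7 the blocks have lengths 10, 20, 15, 9.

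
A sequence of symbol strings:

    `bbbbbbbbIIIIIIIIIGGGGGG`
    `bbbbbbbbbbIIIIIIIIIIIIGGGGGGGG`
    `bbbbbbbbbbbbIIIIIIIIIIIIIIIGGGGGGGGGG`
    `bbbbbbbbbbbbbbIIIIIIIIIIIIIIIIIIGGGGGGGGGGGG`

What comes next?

Reading off run lengths: b runs 8, 10, 12, 14; I runs 9, 12, 15, 18; G runs 6, 8, 10, 12 — each is linear in n, where the shown terms are n = 3, 4, 5, 6.
At n = 7 the blocks have lengths 16, 21, 14.

bbbbbbbbbbbbbbbbIIIIIIIIIIIIIIIIIIIIIGGGGGGGGGGGGGG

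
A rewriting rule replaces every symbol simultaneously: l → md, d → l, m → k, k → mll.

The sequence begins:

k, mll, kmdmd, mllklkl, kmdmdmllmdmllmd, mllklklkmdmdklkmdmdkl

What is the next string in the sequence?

Applying the rule to each of the 21 symbols of mllklklkmdmdklkmdmdkl gives the pieces k md md mll md mll md mll k l k l mll md mll k l k l mll md, which concatenate to the answer.

kmdmdmllmdmllmdmllklklmllmdmllklklmllmd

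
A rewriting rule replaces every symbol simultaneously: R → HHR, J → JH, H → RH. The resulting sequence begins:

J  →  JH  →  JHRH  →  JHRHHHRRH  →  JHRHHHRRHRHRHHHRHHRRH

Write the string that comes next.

Rewriting the 21 symbols of JHRHHHRRHRHRHHHRHHRRH one by one yields JH RH HHR RH RH RH HHR HHR RH HHR RH HHR RH RH RH HHR RH RH HHR HHR RH; concatenated:

JHRHHHRRHRHRHHHRHHRRHHHRRHHHRRHRHRHHHRRHRHHHRHHRRH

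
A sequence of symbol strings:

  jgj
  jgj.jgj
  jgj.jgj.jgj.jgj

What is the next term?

Each string is two copies of the previous one joined by '.'.
Doubling jgj.jgj.jgj.jgj with '.' between the halves:

jgj.jgj.jgj.jgj.jgj.jgj.jgj.jgj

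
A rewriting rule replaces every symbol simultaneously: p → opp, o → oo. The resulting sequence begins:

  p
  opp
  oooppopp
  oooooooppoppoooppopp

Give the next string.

Applying the rule to each of the 20 symbols of oooooooppoppoooppopp gives the pieces oo oo oo oo oo oo oo opp opp oo opp opp oo oo oo opp opp oo opp opp, which concatenate to the answer.

oooooooooooooooppoppoooppoppoooooooppoppoooppopp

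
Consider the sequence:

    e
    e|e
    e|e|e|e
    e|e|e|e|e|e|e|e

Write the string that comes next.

s(k+1) = s(k)·|·s(k) — each term doubles the last with '|' between the halves.
Doubling e|e|e|e|e|e|e|e with '|' between the halves:

e|e|e|e|e|e|e|e|e|e|e|e|e|e|e|e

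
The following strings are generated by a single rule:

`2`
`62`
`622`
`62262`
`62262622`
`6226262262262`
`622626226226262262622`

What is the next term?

6226262262262622626226226262262262

This is a Fibonacci-style word recurrence s(k) = s(k−1)·s(k−2): e.g. 62·2 = 622.
Continuing: 622626226226262262622 · 6226262262262 gives term 8.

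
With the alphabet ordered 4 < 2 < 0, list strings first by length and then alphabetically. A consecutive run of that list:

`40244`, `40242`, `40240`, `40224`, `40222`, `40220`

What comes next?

Find the rightmost character of 40220 below 0, bump it to the next letter, and reset everything to its right to 4.

40204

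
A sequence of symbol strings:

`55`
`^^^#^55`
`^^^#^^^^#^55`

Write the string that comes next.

^^^#^^^^#^^^^#^55

The strings grow by a fixed prefix ^^^#^ each time.
One more step from ^^^#^^^^#^55 gives the answer.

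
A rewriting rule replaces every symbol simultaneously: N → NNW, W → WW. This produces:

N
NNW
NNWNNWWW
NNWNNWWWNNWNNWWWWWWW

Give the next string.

NNWNNWWWNNWNNWWWWWWWNNWNNWWWNNWNNWWWWWWWWWWWWWWW

φ(NNWNNWWWNNWNNWWWWWWW) expands symbol-by-symbol to NNW NNW WW NNW NNW WW WW WW NNW NNW WW NNW NNW WW WW WW WW WW WW WW; joining the 20 pieces gives the next term.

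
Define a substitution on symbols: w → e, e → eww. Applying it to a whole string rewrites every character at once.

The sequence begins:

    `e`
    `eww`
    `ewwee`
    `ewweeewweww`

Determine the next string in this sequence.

ewweeewwewwewweeewwee

Rewriting each symbol of ewweeewweww: e→eww, w→e, w→e, e→eww, e→eww, e→eww, w→e, w→e, e→eww, w→e, w→e, which concatenates to eww e e eww eww eww e e eww e e.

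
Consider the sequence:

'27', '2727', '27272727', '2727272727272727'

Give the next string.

s(k+1) = s(k)·s(k) — each term doubles the last.
Doubling 2727272727272727:

27272727272727272727272727272727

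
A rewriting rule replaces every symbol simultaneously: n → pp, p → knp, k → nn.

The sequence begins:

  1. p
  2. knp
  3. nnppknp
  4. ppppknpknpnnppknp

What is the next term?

Applying the rule to each of the 17 symbols of ppppknpknpnnppknp gives the pieces knp knp knp knp nn pp knp nn pp knp pp pp knp knp nn pp knp, which concatenate to the answer.

knpknpknpknpnnppknpnnppknpppppknpknpnnppknp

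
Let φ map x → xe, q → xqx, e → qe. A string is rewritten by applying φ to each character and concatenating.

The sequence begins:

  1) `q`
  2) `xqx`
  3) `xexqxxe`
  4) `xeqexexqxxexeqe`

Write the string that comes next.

Rewriting the 15 symbols of xeqexexqxxexeqe one by one yields xe qe xqx qe xe qe xe xqx xe xe qe xe qe xqx qe; concatenated:

xeqexqxqexeqexexqxxexeqexeqexqxqe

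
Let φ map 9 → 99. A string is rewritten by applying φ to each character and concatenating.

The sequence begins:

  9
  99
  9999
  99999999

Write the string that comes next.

Rewriting each symbol of 99999999: 9→99, 9→99, 9→99, 9→99, 9→99, 9→99, 9→99, 9→99, which concatenates to 99 99 99 99 99 99 99 99.

9999999999999999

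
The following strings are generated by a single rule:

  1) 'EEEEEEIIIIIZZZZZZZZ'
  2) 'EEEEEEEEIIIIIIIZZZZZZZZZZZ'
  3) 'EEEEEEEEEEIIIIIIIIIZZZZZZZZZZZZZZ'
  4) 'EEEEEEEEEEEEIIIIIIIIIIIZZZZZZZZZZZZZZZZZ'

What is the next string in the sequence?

EEEEEEEEEEEEEEIIIIIIIIIIIIIZZZZZZZZZZZZZZZZZZZZ

Reading off run lengths: E runs 6, 8, 10, 12; I runs 5, 7, 9, 11; Z runs 8, 11, 14, 17 — each is linear in n, where the shown terms are n = 3, 4, 5, 6.
Setting n = 7 gives 14, 13, 20 characters in each block.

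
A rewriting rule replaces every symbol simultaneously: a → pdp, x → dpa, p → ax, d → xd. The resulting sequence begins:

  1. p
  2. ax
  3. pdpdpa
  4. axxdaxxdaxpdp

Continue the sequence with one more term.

Applying the rule to each of the 13 symbols of axxdaxxdaxpdp gives the pieces pdp dpa dpa xd pdp dpa dpa xd pdp dpa ax xd ax, which concatenate to the answer.

pdpdpadpaxdpdpdpadpaxdpdpdpaaxxdax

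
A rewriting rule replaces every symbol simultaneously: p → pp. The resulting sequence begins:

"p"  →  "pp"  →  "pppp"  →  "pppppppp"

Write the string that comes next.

pppppppppppppppp

Rewriting each symbol of pppppppp: p→pp, p→pp, p→pp, p→pp, p→pp, p→pp, p→pp, p→pp, which concatenates to pp pp pp pp pp pp pp pp.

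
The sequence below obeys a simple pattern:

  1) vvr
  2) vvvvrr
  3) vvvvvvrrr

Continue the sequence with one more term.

vvvvvvvvrrrr

Each string has the form v^{2n} r^{n} (n = 1, 2, …).
For the next term, n = 4, so the run lengths are 8, 4.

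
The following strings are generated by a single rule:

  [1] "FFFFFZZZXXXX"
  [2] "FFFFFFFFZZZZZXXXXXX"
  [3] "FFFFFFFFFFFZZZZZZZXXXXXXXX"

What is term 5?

Term n consists of 3n-1 F's, followed by 2n-1 Z's, followed by 2n X's, where the shown terms are n = 2, 3, 4.
For term 5, n = 6, so the run lengths are 17, 11, 12.

FFFFFFFFFFFFFFFFFZZZZZZZZZZZXXXXXXXXXXXX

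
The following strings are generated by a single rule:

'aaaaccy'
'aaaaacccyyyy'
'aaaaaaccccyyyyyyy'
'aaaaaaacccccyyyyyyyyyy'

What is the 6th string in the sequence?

Reading off run lengths: a runs 4, 5, 6, 7; c runs 2, 3, 4, 5; y runs 1, 4, 7, 10 — each is linear in n (n = 1, 2, …).
At n = 6 the blocks have lengths 9, 7, 16.

aaaaaaaaacccccccyyyyyyyyyyyyyyyy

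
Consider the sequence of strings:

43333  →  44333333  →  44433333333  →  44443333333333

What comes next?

The n-th term is n-1 4's then 2n 3's, where the shown terms are n = 2, 3, 4, 5.
For the next term, n = 6, so the run lengths are 5, 12.

44444333333333333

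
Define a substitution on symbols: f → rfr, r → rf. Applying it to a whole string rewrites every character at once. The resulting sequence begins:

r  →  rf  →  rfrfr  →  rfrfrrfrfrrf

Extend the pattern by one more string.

Rewriting each symbol of rfrfrrfrfrrf: r→rf, f→rfr, r→rf, f→rfr, r→rf, r→rf, f→rfr, r→rf, f→rfr, r→rf, r→rf, f→rfr, which concatenates to rf rfr rf rfr rf rf rfr rf rfr rf rf rfr.

rfrfrrfrfrrfrfrfrrfrfrrfrfrfr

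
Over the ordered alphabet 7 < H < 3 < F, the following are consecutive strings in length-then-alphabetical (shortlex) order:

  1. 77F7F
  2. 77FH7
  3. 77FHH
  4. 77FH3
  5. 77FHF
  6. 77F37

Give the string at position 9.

77F3F

Advancing 3 positions from 77F37 through 77F37 → 77F3H → 77F33 reaches term 9.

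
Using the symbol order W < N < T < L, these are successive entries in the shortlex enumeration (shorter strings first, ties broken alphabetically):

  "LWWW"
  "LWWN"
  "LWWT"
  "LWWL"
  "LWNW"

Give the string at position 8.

LWNL

Stepping forward 3 times from LWNW: LWNW → LWNN → LWNT, then the target.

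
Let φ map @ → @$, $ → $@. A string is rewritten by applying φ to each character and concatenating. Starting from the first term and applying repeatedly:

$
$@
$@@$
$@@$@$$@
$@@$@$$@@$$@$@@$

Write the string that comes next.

Rewriting the 16 symbols of $@@$@$$@@$$@$@@$ one by one yields $@ @$ @$ $@ @$ $@ $@ @$ @$ $@ $@ @$ $@ @$ @$ $@; concatenated:

$@@$@$$@@$$@$@@$@$$@$@@$$@@$@$$@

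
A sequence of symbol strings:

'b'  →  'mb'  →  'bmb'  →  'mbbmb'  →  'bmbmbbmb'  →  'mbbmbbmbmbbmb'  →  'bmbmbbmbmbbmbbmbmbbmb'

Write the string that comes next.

This is a Fibonacci-style word recurrence s(k) = s(k−2)·s(k−1): e.g. b·mb = bmb.
So term 8 is mbbmbbmbmbbmb·bmbmbbmbmbbmbbmbmbbmb.

mbbmbbmbmbbmbbmbmbbmbmbbmbbmbmbbmb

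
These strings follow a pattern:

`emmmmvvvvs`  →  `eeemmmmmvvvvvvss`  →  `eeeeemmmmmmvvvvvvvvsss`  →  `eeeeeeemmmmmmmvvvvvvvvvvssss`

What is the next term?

Each string has the form e^{2n-1} m^{n+3} v^{2n+2} s^{n} (n = 1, 2, …).
Setting n = 5 gives 9, 8, 12, 5 characters in each block.

eeeeeeeeemmmmmmmmvvvvvvvvvvvvsssss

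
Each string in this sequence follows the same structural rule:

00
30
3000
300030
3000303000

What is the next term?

This is a Fibonacci-style word recurrence s(k) = s(k−1)·s(k−2): e.g. 30·00 = 3000.
So term 6 is 3000303000·300030.

3000303000300030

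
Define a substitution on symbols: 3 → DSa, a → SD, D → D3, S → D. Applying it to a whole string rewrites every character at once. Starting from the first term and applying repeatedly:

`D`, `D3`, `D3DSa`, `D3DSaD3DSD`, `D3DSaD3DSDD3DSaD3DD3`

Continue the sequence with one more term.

Applying the rule to each of the 20 symbols of D3DSaD3DSDD3DSaD3DD3 gives the pieces D3 DSa D3 D SD D3 DSa D3 D D3 D3 DSa D3 D SD D3 DSa D3 D3 DSa, which concatenate to the answer.

D3DSaD3DSDD3DSaD3DD3D3DSaD3DSDD3DSaD3D3DSa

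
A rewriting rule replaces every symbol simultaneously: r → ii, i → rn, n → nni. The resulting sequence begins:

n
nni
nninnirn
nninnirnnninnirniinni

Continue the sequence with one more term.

φ(nninnirnnninnirniinni) expands symbol-by-symbol to nni nni rn nni nni rn ii nni nni nni rn nni nni rn ii nni rn rn nni nni rn; joining the 21 pieces gives the next term.

nninnirnnninnirniinninninnirnnninnirniinnirnrnnninnirn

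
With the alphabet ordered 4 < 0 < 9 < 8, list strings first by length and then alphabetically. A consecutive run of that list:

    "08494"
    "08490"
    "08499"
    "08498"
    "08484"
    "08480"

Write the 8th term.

Advancing 2 positions from 08480 through 08480 → 08489 reaches term 8.

08488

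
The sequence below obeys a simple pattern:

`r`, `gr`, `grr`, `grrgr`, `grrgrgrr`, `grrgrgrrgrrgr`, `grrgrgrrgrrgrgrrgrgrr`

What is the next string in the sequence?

grrgrgrrgrrgrgrrgrgrrgrrgrgrrgrrgr

This is a Fibonacci-style word recurrence s(k) = s(k−1)·s(k−2): e.g. gr·r = grr.
Continuing: grrgrgrrgrrgrgrrgrgrr · grrgrgrrgrrgr gives term 8.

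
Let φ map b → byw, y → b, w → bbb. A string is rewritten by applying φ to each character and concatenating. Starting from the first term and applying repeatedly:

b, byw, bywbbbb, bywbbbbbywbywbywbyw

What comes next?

φ(bywbbbbbywbywbywbyw) expands symbol-by-symbol to byw b bbb byw byw byw byw byw b bbb byw b bbb byw b bbb byw b bbb; joining the 19 pieces gives the next term.

bywbbbbbywbywbywbywbywbbbbbywbbbbbywbbbbbywbbbb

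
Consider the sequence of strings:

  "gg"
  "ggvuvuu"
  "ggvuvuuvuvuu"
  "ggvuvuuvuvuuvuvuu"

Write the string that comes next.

Every step adds vuvuu to the end: s(k+1) = s(k)·vuvuu.
Applying this once more to ggvuvuuvuvuuvuvuu:

ggvuvuuvuvuuvuvuuvuvuu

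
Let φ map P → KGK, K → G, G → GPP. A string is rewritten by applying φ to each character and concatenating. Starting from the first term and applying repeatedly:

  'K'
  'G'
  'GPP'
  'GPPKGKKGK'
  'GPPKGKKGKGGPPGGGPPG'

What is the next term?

φ(GPPKGKKGKGGPPGGGPPG) expands symbol-by-symbol to GPP KGK KGK G GPP G G GPP G GPP GPP KGK KGK GPP GPP GPP KGK KGK GPP; joining the 19 pieces gives the next term.

GPPKGKKGKGGPPGGGPPGGPPGPPKGKKGKGPPGPPGPPKGKKGKGPP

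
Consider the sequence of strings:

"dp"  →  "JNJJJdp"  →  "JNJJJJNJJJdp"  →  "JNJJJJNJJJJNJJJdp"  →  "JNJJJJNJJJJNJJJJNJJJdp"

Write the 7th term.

The strings grow by a fixed prefix JNJJJ each time.
From JNJJJJNJJJJNJJJJNJJJdp, 2 further steps: JNJJJJNJJJJNJJJJNJJJdp → JNJJJJNJJJJNJJJJNJJJJNJJJdp → (answer).

JNJJJJNJJJJNJJJJNJJJJNJJJJNJJJdp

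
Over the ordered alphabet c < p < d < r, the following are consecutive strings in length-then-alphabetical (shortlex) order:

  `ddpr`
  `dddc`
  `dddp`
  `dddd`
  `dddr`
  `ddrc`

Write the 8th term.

Continuing the enumeration 2 steps past ddrc: ddrc → ddrp → (answer).

ddrd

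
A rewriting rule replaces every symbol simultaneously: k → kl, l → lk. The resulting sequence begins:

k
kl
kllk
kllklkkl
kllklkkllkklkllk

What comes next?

kllklkkllkklkllklkklkllkkllklkkl

Applying the rule to each of the 16 symbols of kllklkkllkklkllk gives the pieces kl lk lk kl lk kl kl lk lk kl kl lk kl lk lk kl, which concatenate to the answer.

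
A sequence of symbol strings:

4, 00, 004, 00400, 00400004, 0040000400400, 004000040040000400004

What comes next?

0040000400400004000040040000400400

Each term (from the third on) is the previous term followed by the one before it: term 3 = 00·4 = 004.
The next term joins 004000040040000400004 and 0040000400400.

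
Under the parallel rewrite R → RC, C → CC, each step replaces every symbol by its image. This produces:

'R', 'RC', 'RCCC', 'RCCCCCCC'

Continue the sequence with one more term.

RCCCCCCCCCCCCCCC

Expanding RCCCCCCC: R→RC, C→CC, C→CC, C→CC, C→CC, C→CC, C→CC, C→CC. Concatenated: RC CC CC CC CC CC CC CC.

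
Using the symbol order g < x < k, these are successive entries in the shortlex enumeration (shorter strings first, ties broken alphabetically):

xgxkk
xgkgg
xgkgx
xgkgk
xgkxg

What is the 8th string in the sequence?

Continuing the enumeration 3 steps past xgkxg: xgkxg → xgkxx → xgkxk → (answer).

xgkkg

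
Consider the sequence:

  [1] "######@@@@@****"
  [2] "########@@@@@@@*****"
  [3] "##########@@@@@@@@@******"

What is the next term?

Term n consists of 2n+2 #'s, followed by 2n+1 @'s, followed by n+2 *'s, where the shown terms are n = 2, 3, 4.
At n = 5 the blocks have lengths 12, 11, 7.

############@@@@@@@@@@@*******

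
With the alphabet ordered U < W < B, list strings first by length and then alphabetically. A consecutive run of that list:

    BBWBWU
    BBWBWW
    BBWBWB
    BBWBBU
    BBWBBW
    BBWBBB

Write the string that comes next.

BBBUUU

Treat BBWBBB as a base-3 numeral over the given alphabet and add one, carrying through any trailing B's.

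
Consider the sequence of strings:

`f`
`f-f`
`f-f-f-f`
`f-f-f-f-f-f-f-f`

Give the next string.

s(k+1) = s(k)·-·s(k) — each term doubles the last with '-' between the halves.
So the next term is two copies of f-f-f-f-f-f-f-f with '-' between the halves.

f-f-f-f-f-f-f-f-f-f-f-f-f-f-f-f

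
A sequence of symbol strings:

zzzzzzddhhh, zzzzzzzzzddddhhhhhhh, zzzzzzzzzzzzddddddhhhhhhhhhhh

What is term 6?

zzzzzzzzzzzzzzzzzzzzzddddddddddddhhhhhhhhhhhhhhhhhhhhhhh

Each string has the form z^{3n+3} d^{2n} h^{4n-1} (n = 1, 2, …).
For term 6, n = 6, so the run lengths are 21, 12, 23.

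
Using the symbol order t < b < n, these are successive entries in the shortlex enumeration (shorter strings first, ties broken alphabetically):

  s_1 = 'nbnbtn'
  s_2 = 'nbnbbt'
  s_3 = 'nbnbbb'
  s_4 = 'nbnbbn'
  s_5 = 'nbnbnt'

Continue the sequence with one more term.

Find the rightmost character of nbnbnt below n, bump it to the next letter, and reset everything to its right to t.

nbnbnb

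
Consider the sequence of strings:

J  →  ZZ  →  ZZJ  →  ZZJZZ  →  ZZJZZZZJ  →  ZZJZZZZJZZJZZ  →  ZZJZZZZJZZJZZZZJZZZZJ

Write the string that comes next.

From term 3 onward, concatenate the last term with the second-to-last: ZZ·J = ZZJ, ZZJ·ZZ = ZZJZZ, …
The next term joins ZZJZZZZJZZJZZZZJZZZZJ and ZZJZZZZJZZJZZ.

ZZJZZZZJZZJZZZZJZZZZJZZJZZZZJZZJZZ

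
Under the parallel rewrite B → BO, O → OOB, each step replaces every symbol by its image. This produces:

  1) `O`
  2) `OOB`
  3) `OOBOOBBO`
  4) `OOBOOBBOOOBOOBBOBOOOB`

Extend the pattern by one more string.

Applying the rule to each of the 21 symbols of OOBOOBBOOOBOOBBOBOOOB gives the pieces OOB OOB BO OOB OOB BO BO OOB OOB OOB BO OOB OOB BO BO OOB BO OOB OOB OOB BO, which concatenate to the answer.

OOBOOBBOOOBOOBBOBOOOBOOBOOBBOOOBOOBBOBOOOBBOOOBOOBOOBBO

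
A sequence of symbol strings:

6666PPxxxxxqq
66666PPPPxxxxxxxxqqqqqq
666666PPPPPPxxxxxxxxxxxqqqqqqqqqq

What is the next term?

6666666PPPPPPPPxxxxxxxxxxxxxxqqqqqqqqqqqqqq

Reading off run lengths: 6 runs 4, 5, 6; P runs 2, 4, 6; x runs 5, 8, 11; q runs 2, 6, 10 — each is linear in n (n = 1, 2, …).
Setting n = 4 gives 7, 8, 14, 14 characters in each block.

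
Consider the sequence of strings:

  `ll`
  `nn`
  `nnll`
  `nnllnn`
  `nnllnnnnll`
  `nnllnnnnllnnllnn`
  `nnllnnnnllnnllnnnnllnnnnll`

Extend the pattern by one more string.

From term 3 onward, concatenate the last term with the second-to-last: nn·ll = nnll, nnll·nn = nnllnn, …
Continuing: nnllnnnnllnnllnnnnllnnnnll · nnllnnnnllnnllnn gives term 8.

nnllnnnnllnnllnnnnllnnnnllnnllnnnnllnnllnn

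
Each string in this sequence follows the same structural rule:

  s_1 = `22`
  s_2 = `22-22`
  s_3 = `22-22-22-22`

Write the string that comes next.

Every step duplicates the string with '-' between the halves.
Doubling 22-22-22-22 with '-' between the halves:

22-22-22-22-22-22-22-22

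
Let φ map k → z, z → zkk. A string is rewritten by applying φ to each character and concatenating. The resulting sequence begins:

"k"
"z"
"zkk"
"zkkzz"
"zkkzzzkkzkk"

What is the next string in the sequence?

zkkzzzkkzkkzkkzzzkkzz

Rewriting each symbol of zkkzzzkkzkk: z→zkk, k→z, k→z, z→zkk, z→zkk, z→zkk, k→z, k→z, z→zkk, k→z, k→z, which concatenates to zkk z z zkk zkk zkk z z zkk z z.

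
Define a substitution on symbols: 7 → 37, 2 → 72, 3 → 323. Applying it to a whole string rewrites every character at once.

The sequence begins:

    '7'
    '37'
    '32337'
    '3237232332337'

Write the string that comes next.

Replace each of the 13 characters of 3237232332337 in place — 323 72 323 37 72 323 72 323 323 72 323 323 37 — and concatenate.

323723233772323723233237232332337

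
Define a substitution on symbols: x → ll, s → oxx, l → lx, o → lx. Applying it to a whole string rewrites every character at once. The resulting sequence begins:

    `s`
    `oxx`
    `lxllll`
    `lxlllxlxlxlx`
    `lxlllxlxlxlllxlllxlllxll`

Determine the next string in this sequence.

φ(lxlllxlxlxlllxlllxlllxll) expands symbol-by-symbol to lx ll lx lx lx ll lx ll lx ll lx lx lx ll lx lx lx ll lx lx lx ll lx lx; joining the 24 pieces gives the next term.

lxlllxlxlxlllxlllxlllxlxlxlllxlxlxlllxlxlxlllxlx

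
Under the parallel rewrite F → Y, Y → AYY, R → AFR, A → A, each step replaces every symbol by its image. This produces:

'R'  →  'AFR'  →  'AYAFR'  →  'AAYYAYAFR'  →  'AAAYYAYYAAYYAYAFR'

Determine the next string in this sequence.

AAAAYYAYYAAYYAYYAAAYYAYYAAYYAYAFR

Replace each of the 17 characters of AAAYYAYYAAYYAYAFR in place — A A A AYY AYY A AYY AYY A A AYY AYY A AYY A Y AFR — and concatenate.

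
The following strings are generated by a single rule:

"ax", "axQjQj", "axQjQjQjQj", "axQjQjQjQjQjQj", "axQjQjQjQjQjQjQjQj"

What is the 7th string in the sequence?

The strings grow by a fixed suffix QjQj each time.
From axQjQjQjQjQjQjQjQj, 2 further steps: axQjQjQjQjQjQjQjQj → axQjQjQjQjQjQjQjQjQjQj → (answer).

axQjQjQjQjQjQjQjQjQjQjQjQj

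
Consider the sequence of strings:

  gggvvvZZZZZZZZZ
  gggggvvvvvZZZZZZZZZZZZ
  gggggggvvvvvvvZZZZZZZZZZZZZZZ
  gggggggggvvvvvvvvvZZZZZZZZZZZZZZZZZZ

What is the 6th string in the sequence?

Reading off run lengths: g runs 3, 5, 7, 9; v runs 3, 5, 7, 9; Z runs 9, 12, 15, 18 — each is linear in n, where the shown terms are n = 2, 3, 4, 5.
Setting n = 7 gives 13, 13, 24 characters in each block.

gggggggggggggvvvvvvvvvvvvvZZZZZZZZZZZZZZZZZZZZZZZZ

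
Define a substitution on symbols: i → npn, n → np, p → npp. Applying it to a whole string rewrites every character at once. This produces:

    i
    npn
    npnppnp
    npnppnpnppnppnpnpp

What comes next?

npnppnpnppnppnpnppnpnppnppnpnppnppnpnppnpnppnpp

Applying the rule to each of the 18 symbols of npnppnpnppnppnpnpp gives the pieces np npp np npp npp np npp np npp npp np npp npp np npp np npp npp, which concatenate to the answer.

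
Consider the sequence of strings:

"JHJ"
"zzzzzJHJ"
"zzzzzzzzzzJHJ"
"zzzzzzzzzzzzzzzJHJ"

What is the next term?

The strings grow by a fixed prefix zzzzz each time.
Applying this once more to zzzzzzzzzzzzzzzJHJ:

zzzzzzzzzzzzzzzzzzzzJHJ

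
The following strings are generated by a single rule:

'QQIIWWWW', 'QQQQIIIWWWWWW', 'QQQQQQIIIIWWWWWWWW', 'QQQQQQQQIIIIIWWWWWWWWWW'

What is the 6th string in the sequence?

Term n consists of 2n Q's, followed by n+1 I's, followed by 2n+2 W's (n = 1, 2, …).
At n = 6 the blocks have lengths 12, 7, 14.

QQQQQQQQQQQQIIIIIIIWWWWWWWWWWWWWW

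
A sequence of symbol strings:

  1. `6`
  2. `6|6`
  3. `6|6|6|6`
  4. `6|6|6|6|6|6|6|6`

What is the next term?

6|6|6|6|6|6|6|6|6|6|6|6|6|6|6|6

Every step duplicates the string with '|' between the halves.
One more doubling of 6|6|6|6|6|6|6|6 gives the answer.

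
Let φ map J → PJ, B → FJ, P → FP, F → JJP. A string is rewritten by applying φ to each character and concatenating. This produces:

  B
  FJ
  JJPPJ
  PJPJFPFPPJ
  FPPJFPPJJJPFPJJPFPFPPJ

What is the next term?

Rewriting the 22 symbols of FPPJFPPJJJPFPJJPFPFPPJ one by one yields JJP FP FP PJ JJP FP FP PJ PJ PJ FP JJP FP PJ PJ FP JJP FP JJP FP FP PJ; concatenated:

JJPFPFPPJJJPFPFPPJPJPJFPJJPFPPJPJFPJJPFPJJPFPFPPJ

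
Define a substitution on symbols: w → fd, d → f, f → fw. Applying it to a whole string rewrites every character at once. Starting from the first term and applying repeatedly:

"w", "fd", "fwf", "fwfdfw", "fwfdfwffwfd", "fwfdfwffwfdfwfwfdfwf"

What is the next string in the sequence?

Applying the rule to each of the 20 symbols of fwfdfwffwfdfwfwfdfwf gives the pieces fw fd fw f fw fd fw fw fd fw f fw fd fw fd fw f fw fd fw, which concatenate to the answer.

fwfdfwffwfdfwfwfdfwffwfdfwfdfwffwfdfw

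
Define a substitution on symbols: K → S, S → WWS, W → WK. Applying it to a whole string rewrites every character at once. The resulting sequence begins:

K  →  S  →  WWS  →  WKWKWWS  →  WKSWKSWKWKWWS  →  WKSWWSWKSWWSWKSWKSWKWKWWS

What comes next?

WKSWWSWKWKWWSWKSWWSWKWKWWSWKSWWSWKSWWSWKSWKSWKWKWWS

φ(WKSWWSWKSWWSWKSWKSWKWKWWS) expands symbol-by-symbol to WK S WWS WK WK WWS WK S WWS WK WK WWS WK S WWS WK S WWS WK S WK S WK WK WWS; joining the 25 pieces gives the next term.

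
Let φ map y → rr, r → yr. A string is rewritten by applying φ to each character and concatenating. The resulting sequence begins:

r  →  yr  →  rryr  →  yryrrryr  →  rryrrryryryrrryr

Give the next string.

φ(rryrrryryryrrryr) expands symbol-by-symbol to yr yr rr yr yr yr rr yr rr yr rr yr yr yr rr yr; joining the 16 pieces gives the next term.

yryrrryryryrrryrrryrrryryryrrryr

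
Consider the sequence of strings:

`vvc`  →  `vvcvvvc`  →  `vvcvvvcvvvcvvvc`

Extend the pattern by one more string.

Every step duplicates the string with 'v' between the halves.
So the next term is two copies of vvcvvvcvvvcvvvc with 'v' between the halves.

vvcvvvcvvvcvvvcvvvcvvvcvvvcvvvc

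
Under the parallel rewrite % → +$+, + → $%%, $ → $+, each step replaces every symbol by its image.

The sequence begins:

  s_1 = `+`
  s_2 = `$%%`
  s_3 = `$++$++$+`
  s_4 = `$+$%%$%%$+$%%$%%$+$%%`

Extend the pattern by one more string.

$+$%%$++$++$+$++$++$+$+$%%$++$++$+$++$++$+$+$%%$++$++$+

φ($+$%%$%%$+$%%$%%$+$%%) expands symbol-by-symbol to $+ $%% $+ +$+ +$+ $+ +$+ +$+ $+ $%% $+ +$+ +$+ $+ +$+ +$+ $+ $%% $+ +$+ +$+; joining the 21 pieces gives the next term.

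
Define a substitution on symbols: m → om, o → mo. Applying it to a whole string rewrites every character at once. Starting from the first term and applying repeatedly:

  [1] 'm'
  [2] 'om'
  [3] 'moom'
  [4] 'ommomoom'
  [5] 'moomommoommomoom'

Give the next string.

φ(moomommoommomoom) expands symbol-by-symbol to om mo mo om mo om om mo mo om om mo om mo mo om; joining the 16 pieces gives the next term.

ommomoommoomommomoomommoommomoom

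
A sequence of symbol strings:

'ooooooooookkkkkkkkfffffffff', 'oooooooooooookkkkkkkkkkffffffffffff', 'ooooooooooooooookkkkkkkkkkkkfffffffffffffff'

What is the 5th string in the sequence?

Reading off run lengths: o runs 10, 13, 16; k runs 8, 10, 12; f runs 9, 12, 15 — each is linear in n, where the shown terms are n = 3, 4, 5.
At n = 7 the blocks have lengths 22, 16, 21.

ooooooooooooooooooooookkkkkkkkkkkkkkkkfffffffffffffffffffff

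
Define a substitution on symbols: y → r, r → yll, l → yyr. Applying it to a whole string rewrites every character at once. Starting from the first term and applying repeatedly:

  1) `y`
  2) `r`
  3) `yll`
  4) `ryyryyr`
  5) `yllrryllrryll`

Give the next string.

Replace each of the 13 characters of yllrryllrryll in place — r yyr yyr yll yll r yyr yyr yll yll r yyr yyr — and concatenate.

ryyryyryllyllryyryyryllyllryyryyr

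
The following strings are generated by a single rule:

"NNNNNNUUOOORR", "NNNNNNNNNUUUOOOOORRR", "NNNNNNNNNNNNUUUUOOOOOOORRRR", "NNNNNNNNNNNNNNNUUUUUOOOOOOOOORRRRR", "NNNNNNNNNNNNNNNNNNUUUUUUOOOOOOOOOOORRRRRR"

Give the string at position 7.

NNNNNNNNNNNNNNNNNNNNNNNNUUUUUUUUOOOOOOOOOOOOOOORRRRRRRR

Reading off run lengths: N runs 6, 9, 12, 15, 18; U runs 2, 3, 4, 5, 6; O runs 3, 5, 7, 9, 11; R runs 2, 3, 4, 5, 6 — each is linear in n, where the shown terms are n = 2, 3, 4, 5, 6.
For term 7, n = 8, so the run lengths are 24, 8, 15, 8.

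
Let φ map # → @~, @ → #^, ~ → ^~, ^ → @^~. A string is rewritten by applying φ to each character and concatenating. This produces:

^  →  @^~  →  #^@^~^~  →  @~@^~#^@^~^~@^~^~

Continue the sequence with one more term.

Applying the rule to each of the 17 symbols of @~@^~#^@^~^~@^~^~ gives the pieces #^ ^~ #^ @^~ ^~ @~ @^~ #^ @^~ ^~ @^~ ^~ #^ @^~ ^~ @^~ ^~, which concatenate to the answer.

#^^~#^@^~^~@~@^~#^@^~^~@^~^~#^@^~^~@^~^~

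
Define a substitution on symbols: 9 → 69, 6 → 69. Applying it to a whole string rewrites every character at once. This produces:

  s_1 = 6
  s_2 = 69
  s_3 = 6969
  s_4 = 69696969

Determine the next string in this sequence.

6969696969696969

Rewriting each symbol of 69696969: 6→69, 9→69, 6→69, 9→69, 6→69, 9→69, 6→69, 9→69, which concatenates to 69 69 69 69 69 69 69 69.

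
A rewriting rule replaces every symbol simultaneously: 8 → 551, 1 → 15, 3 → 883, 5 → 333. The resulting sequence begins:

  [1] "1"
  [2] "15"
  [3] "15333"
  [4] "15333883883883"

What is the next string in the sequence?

15333883883883551551883551551883551551883

Replace each of the 14 characters of 15333883883883 in place — 15 333 883 883 883 551 551 883 551 551 883 551 551 883 — and concatenate.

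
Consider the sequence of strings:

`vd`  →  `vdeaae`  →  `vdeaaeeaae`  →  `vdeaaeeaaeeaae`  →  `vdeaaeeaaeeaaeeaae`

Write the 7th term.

Each term is the previous one with eaae appended.
From vdeaaeeaaeeaaeeaae, 2 further steps: vdeaaeeaaeeaaeeaae → vdeaaeeaaeeaaeeaaeeaae → (answer).

vdeaaeeaaeeaaeeaaeeaaeeaae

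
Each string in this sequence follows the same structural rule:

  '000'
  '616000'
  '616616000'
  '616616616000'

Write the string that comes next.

Every step adds 616 at the front: s(k+1) = 616·s(k).
Applying this once more to 616616616000:

616616616616000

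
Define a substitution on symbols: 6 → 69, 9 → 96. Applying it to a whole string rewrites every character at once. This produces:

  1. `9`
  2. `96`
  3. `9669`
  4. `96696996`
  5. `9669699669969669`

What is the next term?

φ(9669699669969669) expands symbol-by-symbol to 96 69 69 96 69 96 96 69 69 96 96 69 96 69 69 96; joining the 16 pieces gives the next term.

96696996699696696996966996696996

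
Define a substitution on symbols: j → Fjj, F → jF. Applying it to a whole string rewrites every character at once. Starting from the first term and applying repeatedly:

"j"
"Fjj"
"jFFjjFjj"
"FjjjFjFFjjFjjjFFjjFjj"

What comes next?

jFFjjFjjFjjjFFjjjFjFFjjFjjjFFjjFjjFjjjFjFFjjFjjjFFjjFjj

φ(FjjjFjFFjjFjjjFFjjFjj) expands symbol-by-symbol to jF Fjj Fjj Fjj jF Fjj jF jF Fjj Fjj jF Fjj Fjj Fjj jF jF Fjj Fjj jF Fjj Fjj; joining the 21 pieces gives the next term.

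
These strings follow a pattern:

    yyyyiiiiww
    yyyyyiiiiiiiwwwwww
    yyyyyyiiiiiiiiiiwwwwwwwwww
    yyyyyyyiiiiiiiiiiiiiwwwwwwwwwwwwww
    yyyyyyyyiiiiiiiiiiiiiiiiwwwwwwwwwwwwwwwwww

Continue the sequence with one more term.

yyyyyyyyyiiiiiiiiiiiiiiiiiiiwwwwwwwwwwwwwwwwwwwwww

Reading off run lengths: y runs 4, 5, 6, 7, 8; i runs 4, 7, 10, 13, 16; w runs 2, 6, 10, 14, 18 — each is linear in n (n = 1, 2, …).
Setting n = 6 gives 9, 19, 22 characters in each block.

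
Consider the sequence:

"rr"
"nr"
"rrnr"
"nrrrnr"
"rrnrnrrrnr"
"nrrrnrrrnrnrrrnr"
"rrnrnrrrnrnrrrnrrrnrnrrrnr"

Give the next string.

From term 3 onward, concatenate the second-to-last term with the last: rr·nr = rrnr, nr·rrnr = nrrrnr, …
The next term joins nrrrnrrrnrnrrrnr and rrnrnrrrnrnrrrnrrrnrnrrrnr.

nrrrnrrrnrnrrrnrrrnrnrrrnrnrrrnrrrnrnrrrnr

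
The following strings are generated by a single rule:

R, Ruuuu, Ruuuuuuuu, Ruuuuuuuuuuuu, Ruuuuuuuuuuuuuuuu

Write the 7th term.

Every step adds uuuu to the end: s(k+1) = s(k)·uuuu.
From Ruuuuuuuuuuuuuuuu, 2 further steps: Ruuuuuuuuuuuuuuuu → Ruuuuuuuuuuuuuuuuuuuu → (answer).

Ruuuuuuuuuuuuuuuuuuuuuuuu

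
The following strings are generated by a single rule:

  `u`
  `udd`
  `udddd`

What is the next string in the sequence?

Each term is the previous one with dd appended.
Applying this once more to udddd:

udddddd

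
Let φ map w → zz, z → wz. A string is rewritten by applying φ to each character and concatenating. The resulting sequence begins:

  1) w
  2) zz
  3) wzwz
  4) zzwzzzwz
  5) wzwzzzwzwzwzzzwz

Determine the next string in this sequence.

Rewriting the 16 symbols of wzwzzzwzwzwzzzwz one by one yields zz wz zz wz wz wz zz wz zz wz zz wz wz wz zz wz; concatenated:

zzwzzzwzwzwzzzwzzzwzzzwzwzwzzzwz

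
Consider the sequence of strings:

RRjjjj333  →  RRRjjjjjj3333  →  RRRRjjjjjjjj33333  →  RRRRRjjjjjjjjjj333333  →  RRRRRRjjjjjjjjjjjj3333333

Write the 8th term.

Reading off run lengths: R runs 2, 3, 4, 5, 6; j runs 4, 6, 8, 10, 12; 3 runs 3, 4, 5, 6, 7 — each is linear in n (n = 1, 2, …).
For term 8, n = 8, so the run lengths are 9, 18, 10.

RRRRRRRRRjjjjjjjjjjjjjjjjjj3333333333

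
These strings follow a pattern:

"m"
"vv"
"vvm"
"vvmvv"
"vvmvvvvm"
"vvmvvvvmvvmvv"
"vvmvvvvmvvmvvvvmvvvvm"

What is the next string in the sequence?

From term 3 onward, concatenate the last term with the second-to-last: vv·m = vvm, vvm·vv = vvmvv, …
So term 8 is vvmvvvvmvvmvvvvmvvvvm·vvmvvvvmvvmvv.

vvmvvvvmvvmvvvvmvvvvmvvmvvvvmvvmvv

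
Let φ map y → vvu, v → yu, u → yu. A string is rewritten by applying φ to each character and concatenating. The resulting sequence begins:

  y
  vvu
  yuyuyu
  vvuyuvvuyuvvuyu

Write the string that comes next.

Replace each of the 15 characters of vvuyuvvuyuvvuyu in place — yu yu yu vvu yu yu yu yu vvu yu yu yu yu vvu yu — and concatenate.

yuyuyuvvuyuyuyuyuvvuyuyuyuyuvvuyu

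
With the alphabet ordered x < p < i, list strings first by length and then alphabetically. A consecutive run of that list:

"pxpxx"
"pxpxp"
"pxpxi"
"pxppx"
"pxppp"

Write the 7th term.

Advancing 2 positions from pxppp through pxppp → pxppi reaches term 7.

pxpix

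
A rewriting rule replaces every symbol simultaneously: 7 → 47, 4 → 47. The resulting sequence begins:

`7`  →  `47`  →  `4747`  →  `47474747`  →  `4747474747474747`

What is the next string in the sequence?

Rewriting the 16 symbols of 4747474747474747 one by one yields 47 47 47 47 47 47 47 47 47 47 47 47 47 47 47 47; concatenated:

47474747474747474747474747474747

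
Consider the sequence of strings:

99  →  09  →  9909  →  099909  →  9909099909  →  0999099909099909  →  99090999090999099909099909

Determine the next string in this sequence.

099909990909990999090999090999099909099909

Each term (from the third on) is the two preceding terms concatenated in order: term 3 = 99·09 = 9909.
The next term joins 0999099909099909 and 99090999090999099909099909.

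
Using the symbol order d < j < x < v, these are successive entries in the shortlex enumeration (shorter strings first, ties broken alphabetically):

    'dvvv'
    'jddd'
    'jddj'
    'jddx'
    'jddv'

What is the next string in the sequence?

Find the rightmost character of jddv below v, bump it to the next letter, and reset everything to its right to d.

jdjd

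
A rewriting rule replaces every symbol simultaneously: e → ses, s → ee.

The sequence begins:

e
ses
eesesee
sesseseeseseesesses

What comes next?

eeseseeeeseseesesseseeseseesesseseeseseeeesesee

Replace each of the 19 characters of sesseseeseseesesses in place — ee ses ee ee ses ee ses ses ee ses ee ses ses ee ses ee ee ses ee — and concatenate.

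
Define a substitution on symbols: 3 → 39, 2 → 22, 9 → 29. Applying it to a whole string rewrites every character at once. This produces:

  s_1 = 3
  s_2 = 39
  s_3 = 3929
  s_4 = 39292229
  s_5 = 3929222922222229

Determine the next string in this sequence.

39292229222222292222222222222229

Replace each of the 16 characters of 3929222922222229 in place — 39 29 22 29 22 22 22 29 22 22 22 22 22 22 22 29 — and concatenate.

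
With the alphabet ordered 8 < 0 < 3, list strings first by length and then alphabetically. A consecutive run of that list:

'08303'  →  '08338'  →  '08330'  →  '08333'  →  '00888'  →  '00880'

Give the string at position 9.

Continuing the enumeration 3 steps past 00880: 00880 → 00883 → 00808 → (answer).

00800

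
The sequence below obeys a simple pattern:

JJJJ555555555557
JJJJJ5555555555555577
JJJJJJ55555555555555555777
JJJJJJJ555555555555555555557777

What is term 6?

JJJJJJJJJ55555555555555555555555555777777

Term n consists of n+1 J's, followed by 3n+2 5's, followed by n-2 7's, where the shown terms are n = 3, 4, 5, 6.
At n = 8 the blocks have lengths 9, 26, 6.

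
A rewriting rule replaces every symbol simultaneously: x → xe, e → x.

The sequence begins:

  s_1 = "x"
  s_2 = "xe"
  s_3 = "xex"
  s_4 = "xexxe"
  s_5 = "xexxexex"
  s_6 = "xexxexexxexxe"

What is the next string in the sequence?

Rewriting the 13 symbols of xexxexexxexxe one by one yields xe x xe xe x xe x xe xe x xe xe x; concatenated:

xexxexexxexxexexxexex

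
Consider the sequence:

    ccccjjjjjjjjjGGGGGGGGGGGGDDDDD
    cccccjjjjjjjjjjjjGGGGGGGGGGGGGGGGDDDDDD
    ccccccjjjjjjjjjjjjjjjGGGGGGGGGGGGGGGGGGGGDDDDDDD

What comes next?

cccccccjjjjjjjjjjjjjjjjjjGGGGGGGGGGGGGGGGGGGGGGGGDDDDDDDD

Reading off run lengths: c runs 4, 5, 6; j runs 9, 12, 15; G runs 12, 16, 20; D runs 5, 6, 7 — each is linear in n, where the shown terms are n = 3, 4, 5.
For the next term, n = 6, so the run lengths are 7, 18, 24, 8.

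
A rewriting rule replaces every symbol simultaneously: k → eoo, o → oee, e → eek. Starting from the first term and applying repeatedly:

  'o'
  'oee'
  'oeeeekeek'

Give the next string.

oeeeekeekeekeekeooeekeekeoo

Rewriting each symbol of oeeeekeek: o→oee, e→eek, e→eek, e→eek, e→eek, k→eoo, e→eek, e→eek, k→eoo, which concatenates to oee eek eek eek eek eoo eek eek eoo.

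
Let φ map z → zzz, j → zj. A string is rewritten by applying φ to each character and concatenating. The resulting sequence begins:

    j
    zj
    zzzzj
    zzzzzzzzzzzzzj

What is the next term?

φ(zzzzzzzzzzzzzj) expands symbol-by-symbol to zzz zzz zzz zzz zzz zzz zzz zzz zzz zzz zzz zzz zzz zj; joining the 14 pieces gives the next term.

zzzzzzzzzzzzzzzzzzzzzzzzzzzzzzzzzzzzzzzzj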